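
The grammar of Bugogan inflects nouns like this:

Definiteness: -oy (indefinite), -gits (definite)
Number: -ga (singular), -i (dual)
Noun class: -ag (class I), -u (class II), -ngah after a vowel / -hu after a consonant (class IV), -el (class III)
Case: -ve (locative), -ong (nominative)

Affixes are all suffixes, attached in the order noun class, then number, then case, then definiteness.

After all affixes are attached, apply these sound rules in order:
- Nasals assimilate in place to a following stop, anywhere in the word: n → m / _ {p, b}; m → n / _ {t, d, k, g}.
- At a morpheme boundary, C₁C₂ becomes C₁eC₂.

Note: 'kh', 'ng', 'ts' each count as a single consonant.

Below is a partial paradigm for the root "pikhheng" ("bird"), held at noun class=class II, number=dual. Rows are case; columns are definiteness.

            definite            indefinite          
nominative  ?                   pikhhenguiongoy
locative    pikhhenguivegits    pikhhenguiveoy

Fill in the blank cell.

Attach noun class class II -u → pikhhengu.
Attach number dual -i → pikhhengui.
Attach case nominative -ong → pikhhenguiong.
Attach definiteness definite -gits → pikhhenguionggits.
Nasal assimilation: no change.
Apply epenthesis: pikhhenguionggits → pikhhenguiongegits.

pikhhenguiongegits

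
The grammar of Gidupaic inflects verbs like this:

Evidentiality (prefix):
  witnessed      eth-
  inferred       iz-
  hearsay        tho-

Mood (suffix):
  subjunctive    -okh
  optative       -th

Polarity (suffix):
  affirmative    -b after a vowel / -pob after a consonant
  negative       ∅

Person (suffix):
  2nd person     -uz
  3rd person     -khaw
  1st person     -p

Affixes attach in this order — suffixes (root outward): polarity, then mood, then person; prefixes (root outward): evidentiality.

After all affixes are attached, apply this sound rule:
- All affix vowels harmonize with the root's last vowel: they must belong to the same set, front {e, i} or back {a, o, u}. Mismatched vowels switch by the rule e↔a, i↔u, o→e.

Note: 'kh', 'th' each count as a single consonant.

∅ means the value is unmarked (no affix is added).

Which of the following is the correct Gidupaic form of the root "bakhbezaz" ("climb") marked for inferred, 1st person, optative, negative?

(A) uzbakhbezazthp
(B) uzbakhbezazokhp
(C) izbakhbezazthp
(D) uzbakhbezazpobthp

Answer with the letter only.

Attach evidentiality inferred iz- → izbakhbezaz.
polarity = negative: zero marking, form stays izbakhbezaz.
Attach mood optative -th → izbakhbezazth.
Attach person 1st person -p → izbakhbezazthp.
Apply vowel harmony: izbakhbezazthp → uzbakhbezazthp.
So the correct form is uzbakhbezazthp, option (A).
(C) izbakhbezazthp is wrong: it fails to apply the sound rule(s).
(B) uzbakhbezazokhp is wrong: it uses subjunctive instead of optative for mood.
(D) uzbakhbezazpobthp is wrong: it uses affirmative instead of negative for polarity.

A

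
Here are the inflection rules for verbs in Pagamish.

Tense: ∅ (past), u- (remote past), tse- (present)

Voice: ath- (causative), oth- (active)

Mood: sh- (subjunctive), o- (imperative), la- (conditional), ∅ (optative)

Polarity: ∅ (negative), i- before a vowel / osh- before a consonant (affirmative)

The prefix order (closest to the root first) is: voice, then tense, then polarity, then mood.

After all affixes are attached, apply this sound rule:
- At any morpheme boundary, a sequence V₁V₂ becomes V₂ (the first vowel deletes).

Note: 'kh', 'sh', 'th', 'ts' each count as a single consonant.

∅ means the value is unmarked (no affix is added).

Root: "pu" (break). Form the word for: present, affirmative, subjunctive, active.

shoshtsothpu

Attach voice active oth- → othpu.
Attach tense present tse- → tseothpu.
Attach polarity affirmative osh- (before consonant 'ts') → oshtseothpu.
Attach mood subjunctive sh- → shoshtseothpu.
Apply vowel deletion: shoshtseothpu → shoshtsothpu.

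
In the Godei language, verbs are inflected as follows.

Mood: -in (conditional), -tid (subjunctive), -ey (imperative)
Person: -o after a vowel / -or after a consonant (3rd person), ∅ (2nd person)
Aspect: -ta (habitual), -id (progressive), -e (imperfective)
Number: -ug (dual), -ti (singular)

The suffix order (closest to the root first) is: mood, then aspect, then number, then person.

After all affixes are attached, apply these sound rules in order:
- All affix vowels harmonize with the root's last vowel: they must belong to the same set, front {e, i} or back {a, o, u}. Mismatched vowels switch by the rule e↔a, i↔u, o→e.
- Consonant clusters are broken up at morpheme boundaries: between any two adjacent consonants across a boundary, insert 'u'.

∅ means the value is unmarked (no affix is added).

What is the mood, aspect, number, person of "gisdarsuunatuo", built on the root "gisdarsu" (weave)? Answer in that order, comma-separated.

conditional, imperfective, singular, 3rd person

Segment: gisdarsu-in-e-ti-o.
mood: -in → conditional.
aspect: -e → imperfective.
number: -ti → singular.
person: -o/or → 3rd person.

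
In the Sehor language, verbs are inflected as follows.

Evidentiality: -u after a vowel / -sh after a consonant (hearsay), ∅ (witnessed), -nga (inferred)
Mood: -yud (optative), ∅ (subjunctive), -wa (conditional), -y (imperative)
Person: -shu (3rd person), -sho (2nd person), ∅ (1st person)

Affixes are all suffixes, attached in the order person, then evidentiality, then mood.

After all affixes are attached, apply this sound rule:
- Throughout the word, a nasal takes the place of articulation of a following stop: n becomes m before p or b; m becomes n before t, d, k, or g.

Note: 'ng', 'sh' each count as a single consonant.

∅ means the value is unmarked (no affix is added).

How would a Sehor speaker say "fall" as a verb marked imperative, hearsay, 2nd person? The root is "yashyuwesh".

yashyuweshshouy

Attach person 2nd person -sho → yashyuweshsho.
Attach evidentiality hearsay -u (after vowel 'o') → yashyuweshshou.
Attach mood imperative -y → yashyuweshshouy.
Nasal assimilation: no change.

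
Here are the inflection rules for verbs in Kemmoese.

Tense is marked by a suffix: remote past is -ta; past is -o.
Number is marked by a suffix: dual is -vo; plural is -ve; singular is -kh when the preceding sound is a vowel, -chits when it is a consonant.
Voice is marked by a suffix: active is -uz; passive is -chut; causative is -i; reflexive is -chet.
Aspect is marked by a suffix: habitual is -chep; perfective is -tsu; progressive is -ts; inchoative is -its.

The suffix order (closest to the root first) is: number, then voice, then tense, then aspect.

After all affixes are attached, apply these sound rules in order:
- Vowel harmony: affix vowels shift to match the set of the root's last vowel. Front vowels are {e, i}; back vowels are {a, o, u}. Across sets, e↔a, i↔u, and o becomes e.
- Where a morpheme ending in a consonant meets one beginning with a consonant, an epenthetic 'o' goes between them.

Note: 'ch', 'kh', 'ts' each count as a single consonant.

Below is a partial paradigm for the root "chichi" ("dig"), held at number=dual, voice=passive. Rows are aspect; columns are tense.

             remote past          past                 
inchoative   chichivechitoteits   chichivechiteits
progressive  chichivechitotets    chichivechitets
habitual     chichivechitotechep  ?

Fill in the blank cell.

Attach number dual -vo → chichivo.
Attach voice passive -chut → chichivochut.
Attach tense past -o → chichivochuto.
Attach aspect habitual -chep → chichivochutochep.
Apply vowel harmony: chichivochutochep → chichivechitechep.
Epenthesis: no change.

chichivechitechep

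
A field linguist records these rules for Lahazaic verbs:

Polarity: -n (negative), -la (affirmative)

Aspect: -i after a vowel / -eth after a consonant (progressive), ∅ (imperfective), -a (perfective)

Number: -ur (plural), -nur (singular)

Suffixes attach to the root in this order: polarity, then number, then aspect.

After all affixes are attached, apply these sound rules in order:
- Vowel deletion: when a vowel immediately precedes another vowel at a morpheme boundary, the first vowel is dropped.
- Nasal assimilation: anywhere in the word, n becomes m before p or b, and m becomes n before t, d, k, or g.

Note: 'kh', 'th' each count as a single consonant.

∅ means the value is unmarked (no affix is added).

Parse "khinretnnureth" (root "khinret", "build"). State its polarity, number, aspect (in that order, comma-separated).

Segment: khinret-n-nur-eth.
polarity: -n → negative.
number: -nur → singular.
aspect: -i/eth → progressive.

negative, singular, progressive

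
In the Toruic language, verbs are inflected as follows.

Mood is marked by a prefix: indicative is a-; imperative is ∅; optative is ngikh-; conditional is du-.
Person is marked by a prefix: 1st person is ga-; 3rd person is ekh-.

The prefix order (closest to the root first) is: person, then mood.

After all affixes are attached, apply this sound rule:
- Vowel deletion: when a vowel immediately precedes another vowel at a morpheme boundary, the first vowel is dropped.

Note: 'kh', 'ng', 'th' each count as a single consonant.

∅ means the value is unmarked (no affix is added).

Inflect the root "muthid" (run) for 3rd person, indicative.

ekhmuthid

Attach person 3rd person ekh- → ekhmuthid.
Attach mood indicative a- → aekhmuthid.
Apply vowel deletion: aekhmuthid → ekhmuthid.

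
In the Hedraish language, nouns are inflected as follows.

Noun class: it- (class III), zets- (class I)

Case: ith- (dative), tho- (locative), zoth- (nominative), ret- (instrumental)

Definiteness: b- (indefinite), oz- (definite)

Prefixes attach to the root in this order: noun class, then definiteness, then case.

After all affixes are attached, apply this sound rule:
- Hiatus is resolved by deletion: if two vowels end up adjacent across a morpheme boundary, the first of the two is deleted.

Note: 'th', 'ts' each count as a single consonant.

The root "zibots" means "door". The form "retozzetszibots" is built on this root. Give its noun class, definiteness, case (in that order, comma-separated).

Segment: ret-oz-zets-zibots.
noun class: zets- → class I.
definiteness: oz- → definite.
case: ret- → instrumental.

class I, definite, instrumental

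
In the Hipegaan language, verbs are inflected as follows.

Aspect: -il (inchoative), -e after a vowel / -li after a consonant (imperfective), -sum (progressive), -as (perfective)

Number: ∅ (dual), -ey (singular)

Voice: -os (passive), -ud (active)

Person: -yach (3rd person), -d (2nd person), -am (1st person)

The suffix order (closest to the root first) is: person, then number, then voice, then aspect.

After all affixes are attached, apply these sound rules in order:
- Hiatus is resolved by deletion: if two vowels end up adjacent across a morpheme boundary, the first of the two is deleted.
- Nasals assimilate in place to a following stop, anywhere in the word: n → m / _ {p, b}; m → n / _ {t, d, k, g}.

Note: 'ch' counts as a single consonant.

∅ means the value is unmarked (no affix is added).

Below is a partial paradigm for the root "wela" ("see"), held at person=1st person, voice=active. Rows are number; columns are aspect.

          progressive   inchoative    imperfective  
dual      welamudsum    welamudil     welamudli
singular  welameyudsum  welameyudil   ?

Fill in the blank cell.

Attach person 1st person -am → welaam.
Attach number singular -ey → welaamey.
Attach voice active -ud → welaameyud.
Attach aspect imperfective -li (after consonant 'd') → welaameyudli.
Apply vowel deletion: welaameyudli → welameyudli.
Nasal assimilation: no change.

welameyudli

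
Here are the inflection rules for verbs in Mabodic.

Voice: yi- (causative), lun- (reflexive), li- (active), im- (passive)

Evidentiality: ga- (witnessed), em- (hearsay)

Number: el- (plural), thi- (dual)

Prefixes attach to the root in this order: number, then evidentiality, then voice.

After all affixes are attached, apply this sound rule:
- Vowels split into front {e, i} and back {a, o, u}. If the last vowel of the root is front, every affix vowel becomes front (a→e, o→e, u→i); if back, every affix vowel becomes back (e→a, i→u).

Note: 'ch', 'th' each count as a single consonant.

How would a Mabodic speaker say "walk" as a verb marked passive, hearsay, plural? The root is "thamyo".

umamalthamyo

Attach number plural el- → elthamyo.
Attach evidentiality hearsay em- → emelthamyo.
Attach voice passive im- → imemelthamyo.
Apply vowel harmony: imemelthamyo → umamalthamyo.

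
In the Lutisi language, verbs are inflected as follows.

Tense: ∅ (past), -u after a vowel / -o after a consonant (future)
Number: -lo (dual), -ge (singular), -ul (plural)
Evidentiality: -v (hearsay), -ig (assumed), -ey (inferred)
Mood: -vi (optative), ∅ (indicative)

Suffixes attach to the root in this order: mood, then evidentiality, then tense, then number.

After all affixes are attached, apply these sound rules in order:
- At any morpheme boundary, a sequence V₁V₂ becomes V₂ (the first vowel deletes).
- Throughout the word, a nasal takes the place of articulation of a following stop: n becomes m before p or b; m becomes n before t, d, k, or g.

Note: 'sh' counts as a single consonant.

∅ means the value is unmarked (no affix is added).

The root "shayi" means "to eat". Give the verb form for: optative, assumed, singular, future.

shayivigoge

Attach mood optative -vi → shayivi.
Attach evidentiality assumed -ig → shayiviig.
Attach tense future -o (after consonant 'g') → shayiviigo.
Attach number singular -ge → shayiviigoge.
Apply vowel deletion: shayiviigoge → shayivigoge.
Nasal assimilation: no change.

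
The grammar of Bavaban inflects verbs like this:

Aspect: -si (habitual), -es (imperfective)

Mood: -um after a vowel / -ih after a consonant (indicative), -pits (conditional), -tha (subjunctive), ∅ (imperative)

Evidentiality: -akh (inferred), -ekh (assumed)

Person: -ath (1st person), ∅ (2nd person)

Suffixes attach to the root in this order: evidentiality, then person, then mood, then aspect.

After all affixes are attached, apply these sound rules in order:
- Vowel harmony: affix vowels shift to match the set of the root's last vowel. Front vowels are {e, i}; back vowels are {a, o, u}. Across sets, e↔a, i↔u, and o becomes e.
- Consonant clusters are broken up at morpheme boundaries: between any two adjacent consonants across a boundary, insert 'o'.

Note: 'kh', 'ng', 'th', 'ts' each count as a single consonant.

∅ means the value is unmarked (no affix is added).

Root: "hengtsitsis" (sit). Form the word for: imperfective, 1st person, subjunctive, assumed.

Attach evidentiality assumed -ekh → hengtsitsisekh.
Attach person 1st person -ath → hengtsitsisekhath.
Attach mood subjunctive -tha → hengtsitsisekhaththa.
Attach aspect imperfective -es → hengtsitsisekhaththaes.
Apply vowel harmony: hengtsitsisekhaththaes → hengtsitsisekheththees.
Apply epenthesis: hengtsitsisekheththees → hengtsitsisekhethothees.

hengtsitsisekhethothees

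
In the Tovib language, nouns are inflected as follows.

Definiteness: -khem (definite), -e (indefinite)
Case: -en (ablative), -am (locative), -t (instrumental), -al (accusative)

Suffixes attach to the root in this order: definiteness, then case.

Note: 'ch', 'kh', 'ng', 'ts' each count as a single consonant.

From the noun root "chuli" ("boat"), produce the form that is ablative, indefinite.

Attach definiteness indefinite -e → chulie.
Attach case ablative -en → chulieen.

chulieen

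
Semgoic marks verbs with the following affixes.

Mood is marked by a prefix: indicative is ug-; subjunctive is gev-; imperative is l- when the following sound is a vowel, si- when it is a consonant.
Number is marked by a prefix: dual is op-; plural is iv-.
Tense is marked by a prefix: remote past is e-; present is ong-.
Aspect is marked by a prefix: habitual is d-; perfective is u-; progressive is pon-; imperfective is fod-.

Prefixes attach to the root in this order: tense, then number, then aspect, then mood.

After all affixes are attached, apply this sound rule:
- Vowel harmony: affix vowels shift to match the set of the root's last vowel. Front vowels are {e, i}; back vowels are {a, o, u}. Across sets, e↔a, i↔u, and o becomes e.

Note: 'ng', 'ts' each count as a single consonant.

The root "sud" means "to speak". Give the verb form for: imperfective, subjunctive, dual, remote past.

gavfodopasud

Attach tense remote past e- → esud.
Attach number dual op- → opesud.
Attach aspect imperfective fod- → fodopesud.
Attach mood subjunctive gev- → gevfodopesud.
Apply vowel harmony: gevfodopesud → gavfodopasud.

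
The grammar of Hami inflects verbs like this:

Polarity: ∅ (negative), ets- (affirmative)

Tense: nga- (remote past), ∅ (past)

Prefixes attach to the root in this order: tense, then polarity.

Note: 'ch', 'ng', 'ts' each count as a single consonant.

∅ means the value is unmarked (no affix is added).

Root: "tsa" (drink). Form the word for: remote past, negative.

Attach tense remote past nga- → ngatsa.
polarity = negative: zero marking, form stays ngatsa.

ngatsa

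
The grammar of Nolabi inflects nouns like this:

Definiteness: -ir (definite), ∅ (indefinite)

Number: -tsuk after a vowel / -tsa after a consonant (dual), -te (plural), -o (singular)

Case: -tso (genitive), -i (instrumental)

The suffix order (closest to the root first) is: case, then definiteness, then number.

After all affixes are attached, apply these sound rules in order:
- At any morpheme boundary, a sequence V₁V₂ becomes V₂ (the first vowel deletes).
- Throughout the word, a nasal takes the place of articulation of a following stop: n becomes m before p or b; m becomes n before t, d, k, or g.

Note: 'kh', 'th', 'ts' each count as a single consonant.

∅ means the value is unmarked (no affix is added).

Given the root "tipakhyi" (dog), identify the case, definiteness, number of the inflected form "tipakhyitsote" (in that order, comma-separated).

genitive, indefinite, plural

Segment: tipakhyi-tso-te.
case: -tso → genitive.
definiteness: ∅ → indefinite.
number: -te → plural.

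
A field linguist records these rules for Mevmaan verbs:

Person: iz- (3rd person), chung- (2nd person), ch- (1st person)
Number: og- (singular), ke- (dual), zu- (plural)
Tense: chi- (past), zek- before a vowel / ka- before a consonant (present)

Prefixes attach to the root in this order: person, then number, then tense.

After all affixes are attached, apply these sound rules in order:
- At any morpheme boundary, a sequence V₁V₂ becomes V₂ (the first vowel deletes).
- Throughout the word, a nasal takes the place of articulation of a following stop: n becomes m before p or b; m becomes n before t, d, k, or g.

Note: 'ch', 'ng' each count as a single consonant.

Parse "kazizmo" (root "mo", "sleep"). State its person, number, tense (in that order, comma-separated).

3rd person, plural, present

Segment: ka-zu-iz-mo.
person: iz- → 3rd person.
number: zu- → plural.
tense: zek/ka- → present.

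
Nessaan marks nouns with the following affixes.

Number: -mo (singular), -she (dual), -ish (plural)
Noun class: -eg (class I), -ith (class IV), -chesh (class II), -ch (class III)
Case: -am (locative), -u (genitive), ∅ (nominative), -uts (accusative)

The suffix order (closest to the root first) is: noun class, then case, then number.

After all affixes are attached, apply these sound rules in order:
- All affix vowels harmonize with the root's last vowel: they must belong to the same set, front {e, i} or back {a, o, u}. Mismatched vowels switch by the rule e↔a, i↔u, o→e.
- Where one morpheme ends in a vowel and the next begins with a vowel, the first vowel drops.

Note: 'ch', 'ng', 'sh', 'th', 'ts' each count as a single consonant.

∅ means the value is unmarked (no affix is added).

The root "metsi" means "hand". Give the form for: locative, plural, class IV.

metsithemish

Attach noun class class IV -ith → metsiith.
Attach case locative -am → metsiitham.
Attach number plural -ish → metsiithamish.
Apply vowel harmony: metsiithamish → metsiithemish.
Apply vowel deletion: metsiithemish → metsithemish.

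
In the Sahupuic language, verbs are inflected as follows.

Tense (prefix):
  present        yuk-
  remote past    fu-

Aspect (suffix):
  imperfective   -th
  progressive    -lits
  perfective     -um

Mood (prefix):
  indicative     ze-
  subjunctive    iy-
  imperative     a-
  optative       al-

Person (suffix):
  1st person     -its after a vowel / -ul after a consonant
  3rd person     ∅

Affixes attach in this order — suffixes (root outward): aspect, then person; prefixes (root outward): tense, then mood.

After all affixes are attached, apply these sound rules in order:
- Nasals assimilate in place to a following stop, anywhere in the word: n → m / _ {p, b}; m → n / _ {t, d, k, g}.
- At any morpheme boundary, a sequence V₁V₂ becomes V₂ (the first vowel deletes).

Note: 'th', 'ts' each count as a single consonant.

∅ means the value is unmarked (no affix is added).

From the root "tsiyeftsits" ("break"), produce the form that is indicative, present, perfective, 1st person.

zeyuktsiyeftsitsumul

Attach aspect perfective -um → tsiyeftsitsum.
Attach tense present yuk- → yuktsiyeftsitsum.
Attach person 1st person -ul (after consonant 'm') → yuktsiyeftsitsumul.
Attach mood indicative ze- → zeyuktsiyeftsitsumul.
Nasal assimilation: no change.
Vowel deletion: no change.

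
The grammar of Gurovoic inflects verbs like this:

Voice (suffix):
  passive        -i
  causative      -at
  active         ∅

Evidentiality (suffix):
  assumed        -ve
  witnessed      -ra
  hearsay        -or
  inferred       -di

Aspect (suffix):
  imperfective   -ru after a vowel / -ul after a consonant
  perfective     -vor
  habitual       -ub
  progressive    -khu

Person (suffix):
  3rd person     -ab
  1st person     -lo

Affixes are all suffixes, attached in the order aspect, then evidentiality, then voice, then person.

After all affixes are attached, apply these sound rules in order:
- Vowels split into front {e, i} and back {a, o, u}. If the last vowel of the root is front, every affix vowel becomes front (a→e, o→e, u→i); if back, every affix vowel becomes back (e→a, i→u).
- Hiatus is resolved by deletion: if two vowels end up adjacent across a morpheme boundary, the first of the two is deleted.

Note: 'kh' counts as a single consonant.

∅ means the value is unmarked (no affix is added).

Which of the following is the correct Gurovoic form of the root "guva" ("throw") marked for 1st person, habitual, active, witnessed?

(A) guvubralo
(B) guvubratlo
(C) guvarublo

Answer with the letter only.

Attach aspect habitual -ub → guvaub.
Attach evidentiality witnessed -ra → guvaubra.
voice = active: zero marking, form stays guvaubra.
Attach person 1st person -lo → guvaubralo.
Vowel harmony: no change.
Apply vowel deletion: guvaubralo → guvubralo.
So the correct form is guvubralo, option (A).
(B) guvubratlo is wrong: it uses causative instead of active for voice.
(C) guvarublo is wrong: it has the affixes in the wrong order.

A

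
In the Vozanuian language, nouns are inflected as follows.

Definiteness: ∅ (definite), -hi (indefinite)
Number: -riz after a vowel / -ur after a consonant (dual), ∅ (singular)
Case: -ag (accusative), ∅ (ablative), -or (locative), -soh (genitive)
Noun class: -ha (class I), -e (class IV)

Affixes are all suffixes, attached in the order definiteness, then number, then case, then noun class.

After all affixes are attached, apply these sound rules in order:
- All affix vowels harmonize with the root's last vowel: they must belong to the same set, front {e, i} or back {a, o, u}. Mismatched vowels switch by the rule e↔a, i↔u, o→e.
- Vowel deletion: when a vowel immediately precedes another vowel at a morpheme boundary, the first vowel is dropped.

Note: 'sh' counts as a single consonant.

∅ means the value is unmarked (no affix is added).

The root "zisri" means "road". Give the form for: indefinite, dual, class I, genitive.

zisrihirizsehhe

Attach definiteness indefinite -hi → zisrihi.
Attach number dual -riz (after vowel 'i') → zisrihiriz.
Attach case genitive -soh → zisrihirizsoh.
Attach noun class class I -ha → zisrihirizsohha.
Apply vowel harmony: zisrihirizsohha → zisrihirizsehhe.
Vowel deletion: no change.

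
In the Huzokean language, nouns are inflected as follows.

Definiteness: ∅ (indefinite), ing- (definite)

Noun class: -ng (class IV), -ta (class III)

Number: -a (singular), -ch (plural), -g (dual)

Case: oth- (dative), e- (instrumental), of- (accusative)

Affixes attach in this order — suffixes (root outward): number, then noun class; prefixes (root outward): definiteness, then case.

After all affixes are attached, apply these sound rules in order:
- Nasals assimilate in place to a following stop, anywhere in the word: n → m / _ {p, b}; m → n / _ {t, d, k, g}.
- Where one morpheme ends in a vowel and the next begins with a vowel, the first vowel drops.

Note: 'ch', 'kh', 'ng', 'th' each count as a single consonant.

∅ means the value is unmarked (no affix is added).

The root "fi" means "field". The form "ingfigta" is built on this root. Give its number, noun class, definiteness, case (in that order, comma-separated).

dual, class III, definite, instrumental

Segment: e-ing-fi-g-ta.
number: -g → dual.
noun class: -ta → class III.
definiteness: ing- → definite.
case: e- → instrumental.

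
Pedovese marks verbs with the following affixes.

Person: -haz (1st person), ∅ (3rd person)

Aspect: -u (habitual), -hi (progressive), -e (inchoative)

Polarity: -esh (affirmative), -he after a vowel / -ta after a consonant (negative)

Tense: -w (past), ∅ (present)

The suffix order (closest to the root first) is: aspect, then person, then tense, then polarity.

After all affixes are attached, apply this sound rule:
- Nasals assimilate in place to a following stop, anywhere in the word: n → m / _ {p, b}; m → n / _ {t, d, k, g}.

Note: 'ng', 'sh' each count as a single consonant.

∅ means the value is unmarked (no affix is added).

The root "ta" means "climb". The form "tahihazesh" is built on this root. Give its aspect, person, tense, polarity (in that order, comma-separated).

Segment: ta-hi-haz-esh.
aspect: -hi → progressive.
person: -haz → 1st person.
tense: ∅ → present.
polarity: -esh → affirmative.

progressive, 1st person, present, affirmative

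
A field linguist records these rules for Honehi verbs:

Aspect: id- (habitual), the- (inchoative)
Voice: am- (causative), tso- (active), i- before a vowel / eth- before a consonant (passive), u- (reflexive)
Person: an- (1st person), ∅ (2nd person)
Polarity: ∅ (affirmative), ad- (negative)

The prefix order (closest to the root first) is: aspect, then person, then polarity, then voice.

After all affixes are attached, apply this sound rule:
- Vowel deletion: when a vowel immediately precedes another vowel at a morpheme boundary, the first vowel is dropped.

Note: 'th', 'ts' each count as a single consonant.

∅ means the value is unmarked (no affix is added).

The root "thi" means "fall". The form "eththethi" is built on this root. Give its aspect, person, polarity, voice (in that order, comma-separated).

inchoative, 2nd person, affirmative, passive

Segment: eth-the-thi.
aspect: the- → inchoative.
person: ∅ → 2nd person.
polarity: ∅ → affirmative.
voice: i/eth- → passive.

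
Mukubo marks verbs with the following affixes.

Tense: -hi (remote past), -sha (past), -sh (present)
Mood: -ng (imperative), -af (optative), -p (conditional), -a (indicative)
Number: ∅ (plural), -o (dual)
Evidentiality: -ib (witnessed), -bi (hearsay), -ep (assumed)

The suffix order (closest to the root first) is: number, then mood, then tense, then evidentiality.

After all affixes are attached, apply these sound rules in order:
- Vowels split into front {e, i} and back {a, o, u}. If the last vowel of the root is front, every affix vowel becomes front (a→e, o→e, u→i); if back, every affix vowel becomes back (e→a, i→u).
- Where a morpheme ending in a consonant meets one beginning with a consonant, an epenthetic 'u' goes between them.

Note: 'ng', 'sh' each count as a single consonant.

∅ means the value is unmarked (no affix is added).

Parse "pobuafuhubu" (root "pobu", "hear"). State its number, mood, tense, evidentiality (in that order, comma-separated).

Segment: pobu-af-hi-bi.
number: ∅ → plural.
mood: -af → optative.
tense: -hi → remote past.
evidentiality: -bi → hearsay.

plural, optative, remote past, hearsay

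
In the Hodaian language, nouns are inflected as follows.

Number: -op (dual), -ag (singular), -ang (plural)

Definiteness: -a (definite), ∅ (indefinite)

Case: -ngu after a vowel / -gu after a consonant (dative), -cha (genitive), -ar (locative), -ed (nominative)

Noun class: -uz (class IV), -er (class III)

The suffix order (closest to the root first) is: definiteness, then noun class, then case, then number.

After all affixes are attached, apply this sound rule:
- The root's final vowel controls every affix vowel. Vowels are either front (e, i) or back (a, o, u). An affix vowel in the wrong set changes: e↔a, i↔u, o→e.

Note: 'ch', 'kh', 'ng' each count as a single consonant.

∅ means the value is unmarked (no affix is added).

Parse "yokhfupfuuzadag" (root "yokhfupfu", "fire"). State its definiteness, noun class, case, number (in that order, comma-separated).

indefinite, class IV, nominative, singular

Segment: yokhfupfu-uz-ed-ag.
definiteness: ∅ → indefinite.
noun class: -uz → class IV.
case: -ed → nominative.
number: -ag → singular.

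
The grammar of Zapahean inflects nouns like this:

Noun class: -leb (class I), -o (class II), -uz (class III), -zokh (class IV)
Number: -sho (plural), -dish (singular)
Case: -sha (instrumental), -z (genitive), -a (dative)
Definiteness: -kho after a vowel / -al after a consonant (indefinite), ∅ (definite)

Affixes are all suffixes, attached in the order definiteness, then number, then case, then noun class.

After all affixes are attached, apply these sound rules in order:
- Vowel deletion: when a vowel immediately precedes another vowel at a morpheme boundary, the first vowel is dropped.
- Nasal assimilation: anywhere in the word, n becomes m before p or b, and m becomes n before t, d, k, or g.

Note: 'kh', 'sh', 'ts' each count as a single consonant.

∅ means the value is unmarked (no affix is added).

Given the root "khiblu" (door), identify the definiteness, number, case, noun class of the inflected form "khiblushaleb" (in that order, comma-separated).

Segment: khiblu-sho-a-leb.
definiteness: ∅ → definite.
number: -sho → plural.
case: -a → dative.
noun class: -leb → class I.

definite, plural, dative, class I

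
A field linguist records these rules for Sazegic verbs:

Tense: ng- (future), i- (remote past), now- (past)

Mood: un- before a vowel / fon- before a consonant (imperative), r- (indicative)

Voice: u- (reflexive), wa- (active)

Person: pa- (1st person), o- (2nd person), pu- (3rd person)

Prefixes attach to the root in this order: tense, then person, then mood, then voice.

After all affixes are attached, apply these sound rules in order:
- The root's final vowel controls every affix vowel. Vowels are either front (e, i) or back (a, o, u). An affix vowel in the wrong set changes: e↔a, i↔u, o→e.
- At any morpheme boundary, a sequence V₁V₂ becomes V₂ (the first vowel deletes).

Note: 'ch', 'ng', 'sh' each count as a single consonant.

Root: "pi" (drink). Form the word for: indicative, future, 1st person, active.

Attach tense future ng- → ngpi.
Attach person 1st person pa- → pangpi.
Attach mood indicative r- → rpangpi.
Attach voice active wa- → warpangpi.
Apply vowel harmony: warpangpi → werpengpi.
Vowel deletion: no change.

werpengpi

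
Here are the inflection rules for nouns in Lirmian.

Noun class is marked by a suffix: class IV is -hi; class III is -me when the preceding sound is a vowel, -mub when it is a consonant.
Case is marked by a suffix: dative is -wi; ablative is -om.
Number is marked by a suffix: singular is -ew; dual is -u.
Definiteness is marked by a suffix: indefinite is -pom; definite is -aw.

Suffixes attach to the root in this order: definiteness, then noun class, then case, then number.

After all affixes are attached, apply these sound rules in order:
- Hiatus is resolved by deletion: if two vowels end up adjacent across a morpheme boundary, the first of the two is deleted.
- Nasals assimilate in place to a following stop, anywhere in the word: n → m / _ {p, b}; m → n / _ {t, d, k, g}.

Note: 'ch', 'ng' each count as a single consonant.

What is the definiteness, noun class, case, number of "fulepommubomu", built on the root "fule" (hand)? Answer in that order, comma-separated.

indefinite, class III, ablative, dual

Segment: fule-pom-mub-om-u.
definiteness: -pom → indefinite.
noun class: -me/mub → class III.
case: -om → ablative.
number: -u → dual.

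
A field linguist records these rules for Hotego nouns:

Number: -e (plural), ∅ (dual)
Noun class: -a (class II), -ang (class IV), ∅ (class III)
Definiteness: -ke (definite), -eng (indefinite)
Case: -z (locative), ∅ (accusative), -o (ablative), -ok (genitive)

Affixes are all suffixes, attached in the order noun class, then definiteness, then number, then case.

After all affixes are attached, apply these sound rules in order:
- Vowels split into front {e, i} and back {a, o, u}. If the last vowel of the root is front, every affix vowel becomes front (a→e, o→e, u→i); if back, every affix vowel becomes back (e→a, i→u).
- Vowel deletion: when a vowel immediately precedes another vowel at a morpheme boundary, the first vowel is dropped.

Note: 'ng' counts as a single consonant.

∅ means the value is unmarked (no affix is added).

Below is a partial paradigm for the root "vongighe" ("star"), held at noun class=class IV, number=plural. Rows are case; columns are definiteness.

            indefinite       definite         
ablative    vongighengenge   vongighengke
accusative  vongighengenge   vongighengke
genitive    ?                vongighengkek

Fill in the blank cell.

Attach noun class class IV -ang → vongigheang.
Attach definiteness indefinite -eng → vongigheangeng.
Attach number plural -e → vongigheangenge.
Attach case genitive -ok → vongigheangengeok.
Apply vowel harmony: vongigheangengeok → vongigheengengeek.
Apply vowel deletion: vongigheengengeek → vongighengengek.

vongighengengek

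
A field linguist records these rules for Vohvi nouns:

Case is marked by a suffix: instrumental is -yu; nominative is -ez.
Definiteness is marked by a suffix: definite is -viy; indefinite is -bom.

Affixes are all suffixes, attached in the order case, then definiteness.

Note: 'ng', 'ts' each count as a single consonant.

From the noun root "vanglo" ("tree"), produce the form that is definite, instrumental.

vangloyuviy

Attach case instrumental -yu → vangloyu.
Attach definiteness definite -viy → vangloyuviy.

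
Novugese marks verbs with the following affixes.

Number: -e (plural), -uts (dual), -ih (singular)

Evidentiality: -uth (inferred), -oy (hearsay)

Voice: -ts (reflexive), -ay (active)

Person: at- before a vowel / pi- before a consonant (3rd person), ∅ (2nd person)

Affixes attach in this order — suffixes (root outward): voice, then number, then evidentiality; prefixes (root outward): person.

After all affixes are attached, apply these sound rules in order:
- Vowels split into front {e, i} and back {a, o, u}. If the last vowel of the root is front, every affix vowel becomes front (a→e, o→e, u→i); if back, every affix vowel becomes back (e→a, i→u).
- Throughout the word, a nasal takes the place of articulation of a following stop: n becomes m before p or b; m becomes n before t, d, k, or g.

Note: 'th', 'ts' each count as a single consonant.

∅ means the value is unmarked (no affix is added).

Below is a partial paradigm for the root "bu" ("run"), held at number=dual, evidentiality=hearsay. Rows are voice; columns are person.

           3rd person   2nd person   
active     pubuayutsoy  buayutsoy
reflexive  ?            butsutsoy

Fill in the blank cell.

pubutsutsoy

Attach voice reflexive -ts → buts.
Attach number dual -uts → butsuts.
Attach person 3rd person pi- (before consonant 'b') → pibutsuts.
Attach evidentiality hearsay -oy → pibutsutsoy.
Apply vowel harmony: pibutsutsoy → pubutsutsoy.
Nasal assimilation: no change.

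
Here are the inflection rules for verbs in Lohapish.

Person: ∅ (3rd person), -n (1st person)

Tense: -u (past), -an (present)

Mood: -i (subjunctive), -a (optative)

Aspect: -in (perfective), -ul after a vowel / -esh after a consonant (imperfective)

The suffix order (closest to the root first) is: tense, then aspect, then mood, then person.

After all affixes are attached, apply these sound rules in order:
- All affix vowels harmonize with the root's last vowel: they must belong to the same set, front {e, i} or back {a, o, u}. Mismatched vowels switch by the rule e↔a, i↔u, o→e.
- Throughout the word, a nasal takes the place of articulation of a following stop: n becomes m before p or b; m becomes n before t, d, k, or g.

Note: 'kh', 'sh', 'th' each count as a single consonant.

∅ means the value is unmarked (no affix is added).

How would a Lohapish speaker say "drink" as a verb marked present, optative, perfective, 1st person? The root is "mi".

mieninen

Attach tense present -an → mian.
Attach aspect perfective -in → mianin.
Attach mood optative -a → mianina.
Attach person 1st person -n → mianinan.
Apply vowel harmony: mianinan → mieninen.
Nasal assimilation: no change.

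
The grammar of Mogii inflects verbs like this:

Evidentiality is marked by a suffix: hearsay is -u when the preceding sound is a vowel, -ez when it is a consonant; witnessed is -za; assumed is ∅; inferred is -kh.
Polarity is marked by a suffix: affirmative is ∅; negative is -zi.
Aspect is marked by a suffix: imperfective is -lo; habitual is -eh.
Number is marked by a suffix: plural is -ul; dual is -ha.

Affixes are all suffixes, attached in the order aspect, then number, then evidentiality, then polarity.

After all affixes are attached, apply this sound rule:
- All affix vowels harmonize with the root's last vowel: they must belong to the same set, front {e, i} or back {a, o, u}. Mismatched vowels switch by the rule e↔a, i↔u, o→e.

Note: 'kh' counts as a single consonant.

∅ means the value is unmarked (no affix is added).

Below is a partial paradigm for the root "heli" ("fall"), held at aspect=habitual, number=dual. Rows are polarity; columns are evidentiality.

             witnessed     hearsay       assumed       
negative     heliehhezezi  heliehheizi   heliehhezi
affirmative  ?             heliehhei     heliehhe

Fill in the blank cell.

Attach aspect habitual -eh → helieh.
Attach number dual -ha → heliehha.
Attach evidentiality witnessed -za → heliehhaza.
polarity = affirmative: zero marking, form stays heliehhaza.
Apply vowel harmony: heliehhaza → heliehheze.

heliehheze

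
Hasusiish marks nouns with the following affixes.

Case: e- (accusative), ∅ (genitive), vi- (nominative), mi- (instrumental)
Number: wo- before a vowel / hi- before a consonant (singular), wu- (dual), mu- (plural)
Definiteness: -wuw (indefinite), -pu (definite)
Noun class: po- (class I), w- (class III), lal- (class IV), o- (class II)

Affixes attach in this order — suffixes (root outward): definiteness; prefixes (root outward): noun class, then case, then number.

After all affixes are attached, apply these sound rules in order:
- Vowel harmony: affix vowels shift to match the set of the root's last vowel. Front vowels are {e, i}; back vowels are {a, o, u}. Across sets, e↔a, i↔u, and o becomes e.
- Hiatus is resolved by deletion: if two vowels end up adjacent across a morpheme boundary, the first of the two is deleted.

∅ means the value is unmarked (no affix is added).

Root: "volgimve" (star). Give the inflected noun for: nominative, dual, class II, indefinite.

wivevolgimvewiw

Attach definiteness indefinite -wuw → volgimvewuw.
Attach noun class class II o- → ovolgimvewuw.
Attach case nominative vi- → viovolgimvewuw.
Attach number dual wu- → wuviovolgimvewuw.
Apply vowel harmony: wuviovolgimvewuw → wivievolgimvewiw.
Apply vowel deletion: wivievolgimvewiw → wivevolgimvewiw.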